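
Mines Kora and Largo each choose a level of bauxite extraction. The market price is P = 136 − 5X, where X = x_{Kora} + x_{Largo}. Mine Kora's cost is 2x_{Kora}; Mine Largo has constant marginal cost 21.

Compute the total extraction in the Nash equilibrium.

Mine Kora's profit: π = x_{Kora}(136 − 5(x_{Kora} + x_{Largo})) − 2x_{Kora}.
∂π/∂x_{Kora} = 134 − 10x_{Kora} − 5x_{Largo} = 0, so x_{Kora} = 13.4 − 0.5x_{Largo}.
By the same steps for Largo: x_{Largo} = 11.5 − 0.5x_{Kora}.
Plugging x_{Largo} into Kora's best response: x_{Kora} = 13.4 − 0.5(11.5 − 0.5x_{Kora}) ⇒ 0.75x_{Kora} = 7.65, so x_{Kora} = 10.2.
Then x_{Largo} = 11.5 − 0.5·10.2 = 6.4.
Total extraction: 10.2 + 6.4 = 16.6.

16.6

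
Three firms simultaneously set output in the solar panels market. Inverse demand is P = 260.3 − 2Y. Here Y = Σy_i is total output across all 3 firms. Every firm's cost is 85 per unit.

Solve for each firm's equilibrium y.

A representative firm's profit is π_i = y_i(260.3 − 2Y) − 85y_i, with Y = y_i + Σ_{j≠i} y_j.
First-order condition: 175.3 − 4y_i − 2Σ_{j≠i} y_j = 0.
Imposing symmetry (y_j = y for all j) turns Σ_{j≠i} y_j into 2y, so 175.3 = 8y and y = 21.9125.

21.9125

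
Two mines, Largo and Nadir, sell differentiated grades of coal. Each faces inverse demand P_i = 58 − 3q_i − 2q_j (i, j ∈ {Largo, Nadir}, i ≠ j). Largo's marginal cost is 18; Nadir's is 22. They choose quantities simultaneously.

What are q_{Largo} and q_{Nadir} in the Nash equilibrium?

5.25, 4.25

Mine Largo's profit: π = q_{Largo}(58 − 3q_{Largo} − 2q_{Nadir}) − 18q_{Largo}.
∂π/∂q_{Largo} = 40 − 6q_{Largo} − 2q_{Nadir} = 0 ⇒ q_{Largo} = 20/3 − (1/3)q_{Nadir}.
Similarly q_{Nadir} = 6 − (1/3)q_{Largo}.
Plugging q_{Nadir} into Largo's best response: q_{Largo} = 20/3 − (1/3)(6 − (1/3)q_{Largo}) ⇒ (8/9)q_{Largo} = 14/3, so q_{Largo} = 5.25.
Then q_{Nadir} = 6 − (1/3)·5.25 = 4.25.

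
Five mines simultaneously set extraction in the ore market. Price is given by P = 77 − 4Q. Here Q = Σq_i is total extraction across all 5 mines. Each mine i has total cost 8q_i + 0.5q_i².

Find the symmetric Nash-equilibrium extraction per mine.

2.76

A representative mine's profit is π_i = q_i(77 − 4Q) − 8q_i − 0.5q_i², with Q = q_i + Σ_{j≠i} q_j.
First-order condition: 69 − 9q_i − 4Σ_{j≠i} q_j = 0.
In a symmetric equilibrium every mine chooses the same q, so Σ_{j≠i} q_j = 4q. The condition becomes 69 − 25q = 0, giving q = 69/25 = 2.76.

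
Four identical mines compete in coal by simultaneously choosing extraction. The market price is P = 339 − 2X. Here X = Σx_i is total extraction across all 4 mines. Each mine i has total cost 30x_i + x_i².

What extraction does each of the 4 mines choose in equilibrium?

A representative mine's profit is π_i = x_i(339 − 2X) − 30x_i − x_i², with X = x_i + Σ_{j≠i} x_j.
First-order condition: 309 − 6x_i − 2Σ_{j≠i} x_j = 0.
In a symmetric equilibrium every mine chooses the same x, so Σ_{j≠i} x_j = 3x. The condition becomes 309 − 12x = 0, giving x = 309/12 = 25.75.

25.75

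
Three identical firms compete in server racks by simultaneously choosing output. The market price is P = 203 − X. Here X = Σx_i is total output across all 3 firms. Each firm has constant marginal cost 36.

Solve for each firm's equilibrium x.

A representative firm's profit is π_i = x_i(203 − X) − 36x_i, with X = x_i + Σ_{j≠i} x_j.
First-order condition: 167 − 2x_i − Σ_{j≠i} x_j = 0.
In a symmetric equilibrium every firm chooses the same x, so Σ_{j≠i} x_j = 2x. The condition becomes 167 − 4x = 0, giving x = 167/4 = 41.75.

41.75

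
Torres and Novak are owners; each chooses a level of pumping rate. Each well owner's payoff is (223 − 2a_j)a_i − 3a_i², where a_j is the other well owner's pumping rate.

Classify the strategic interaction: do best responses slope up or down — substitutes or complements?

Torres's payoff is (223 − 2a_N)a_T − 3a_T².
∂π/∂a_T = 223 − 2a_N − 6a_T = 0, so a_T = 223/6 − (1/3)a_N.
The best-response slope da_T/da_N = −1/3 < 0: the reaction function is downward-sloping, so the choices are strategic substitutes.

strategic substitutes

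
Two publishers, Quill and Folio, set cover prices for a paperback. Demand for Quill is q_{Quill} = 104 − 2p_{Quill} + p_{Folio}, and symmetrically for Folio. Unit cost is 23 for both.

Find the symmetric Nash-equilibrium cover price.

50

Quill's profit: π = (p_{Quill} − 23)(104 − 2p_{Quill} + p_{Folio}).
∂π/∂p_{Quill} = 150 − 4p_{Quill} + p_{Folio} = 0 ⇒ p_{Quill} = 37.5 + 0.25p_{Folio}.
Setting p_{Quill} = p_{Folio} in the reaction function: p_{Quill} = 37.5 + 0.25p_{Quill}, so p_{Quill} = 37.5 / 0.75 = 50.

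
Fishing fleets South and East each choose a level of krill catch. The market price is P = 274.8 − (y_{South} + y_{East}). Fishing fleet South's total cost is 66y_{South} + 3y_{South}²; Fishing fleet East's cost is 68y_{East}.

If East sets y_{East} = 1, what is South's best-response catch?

25.975

Fishing fleet South's profit: π = y_{South}(274.8 − (y_{South} + y_{East})) − 66y_{South} − 3y_{South}².
∂π/∂y_{South} = 208.8 − 8y_{South} − y_{East} = 0, so y_{South} = 26.1 − 0.125y_{East}.
At y_{East} = 1: y_{South} = 26.1 − 0.125·1 = 25.975.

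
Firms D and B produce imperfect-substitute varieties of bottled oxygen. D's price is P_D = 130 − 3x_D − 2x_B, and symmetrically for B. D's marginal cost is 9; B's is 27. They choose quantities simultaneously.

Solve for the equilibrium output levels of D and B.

16.25, 11.75

Firm D's profit: π = x_D(130 − 3x_D − 2x_B) − 9x_D.
∂π/∂x_D = 121 − 6x_D − 2x_B = 0 ⇒ x_D = 121/6 − (1/3)x_B.
Similarly x_B = 103/6 − (1/3)x_D.
Plugging x_B into D's best response: x_D = 121/6 − (1/3)(103/6 − (1/3)x_D) ⇒ (8/9)x_D = 130/9, so x_D = 16.25.
Then x_B = 103/6 − (1/3)·16.25 = 11.75.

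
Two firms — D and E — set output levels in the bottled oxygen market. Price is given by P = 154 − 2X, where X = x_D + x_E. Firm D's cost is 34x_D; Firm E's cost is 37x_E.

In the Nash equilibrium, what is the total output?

Firm D's profit: π = x_D(154 − 2(x_D + x_E)) − 34x_D.
∂π/∂x_D = 120 − 4x_D − 2x_E = 0, so x_D = 30 − 0.5x_E.
By the same steps for E: x_E = 29.25 − 0.5x_D.
Plugging x_E into D's best response: x_D = 30 − 0.5(29.25 − 0.5x_D) ⇒ 0.75x_D = 15.375, so x_D = 20.5.
Then x_E = 29.25 − 0.5·20.5 = 19.
Total output: 20.5 + 19 = 39.5.

39.5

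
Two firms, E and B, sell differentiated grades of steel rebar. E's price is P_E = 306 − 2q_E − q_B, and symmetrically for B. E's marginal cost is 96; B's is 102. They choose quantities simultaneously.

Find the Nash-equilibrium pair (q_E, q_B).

Firm E's profit: π = q_E(306 − 2q_E − q_B) − 96q_E.
∂π/∂q_E = 210 − 4q_E − q_B = 0 ⇒ q_E = 52.5 − 0.25q_B.
Similarly q_B = 51 − 0.25q_E.
Plugging q_B into E's best response: q_E = 52.5 − 0.25(51 − 0.25q_E) ⇒ 0.9375q_E = 39.75, so q_E = 42.4.
Then q_B = 51 − 0.25·42.4 = 40.4.

42.4, 40.4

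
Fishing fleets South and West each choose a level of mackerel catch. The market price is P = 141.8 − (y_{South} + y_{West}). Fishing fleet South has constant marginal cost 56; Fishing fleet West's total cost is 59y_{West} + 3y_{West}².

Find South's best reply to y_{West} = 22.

Fishing fleet South's profit: π = y_{South}(141.8 − (y_{South} + y_{West})) − 56y_{South}.
∂π/∂y_{South} = 85.8 − 2y_{South} − y_{West} = 0, so y_{South} = 42.9 − 0.5y_{West}.
At y_{West} = 22: y_{South} = 42.9 − 0.5·22 = 31.9.

31.9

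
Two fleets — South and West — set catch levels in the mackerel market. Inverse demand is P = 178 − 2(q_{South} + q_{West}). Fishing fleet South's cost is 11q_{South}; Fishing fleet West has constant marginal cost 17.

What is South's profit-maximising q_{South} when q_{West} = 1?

Fishing fleet South's profit: π = q_{South}(178 − 2(q_{South} + q_{West})) − 11q_{South}.
∂π/∂q_{South} = 167 − 4q_{South} − 2q_{West} = 0, so q_{South} = 41.75 − 0.5q_{West}.
At q_{West} = 1: q_{South} = 41.75 − 0.5·1 = 41.25.

41.25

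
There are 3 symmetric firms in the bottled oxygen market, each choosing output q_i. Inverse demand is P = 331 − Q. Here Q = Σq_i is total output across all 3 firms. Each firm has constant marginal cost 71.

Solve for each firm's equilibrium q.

A representative firm's profit is π_i = q_i(331 − Q) − 71q_i, with Q = q_i + Σ_{j≠i} q_j.
First-order condition: 260 − 2q_i − Σ_{j≠i} q_j = 0.
Imposing symmetry (q_j = q for all j) turns Σ_{j≠i} q_j into 2q, so 260 = 4q and q = 65.

65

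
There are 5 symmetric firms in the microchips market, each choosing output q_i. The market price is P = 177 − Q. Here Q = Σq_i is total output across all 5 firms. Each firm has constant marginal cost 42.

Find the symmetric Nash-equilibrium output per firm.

22.5

A representative firm's profit is π_i = q_i(177 − Q) − 42q_i, with Q = q_i + Σ_{j≠i} q_j.
First-order condition: 135 − 2q_i − Σ_{j≠i} q_j = 0.
With identical firms, set every q_j = q: then 135 − 2q − 4q = 0, i.e. q = 135/6 = 22.5.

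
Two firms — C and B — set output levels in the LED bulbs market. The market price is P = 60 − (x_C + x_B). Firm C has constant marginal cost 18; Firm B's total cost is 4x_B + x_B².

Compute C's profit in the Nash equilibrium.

Firm C's profit: π = x_C(60 − (x_C + x_B)) − 18x_C.
∂π/∂x_C = 42 − 2x_C − x_B = 0, so x_C = 21 − 0.5x_B.
For B: ∂π/∂x_B = 56 − 4x_B − x_C = 0 ⇒ x_B = 14 − 0.25x_C.
Plugging x_B into C's best response: x_C = 21 − 0.5(14 − 0.25x_C) ⇒ 0.875x_C = 14, so x_C = 16.
Then x_B = 14 − 0.25·16 = 10.
Price P = 60 − 26 = 34.
C's profit: (34 − 18)·16 = 256.

256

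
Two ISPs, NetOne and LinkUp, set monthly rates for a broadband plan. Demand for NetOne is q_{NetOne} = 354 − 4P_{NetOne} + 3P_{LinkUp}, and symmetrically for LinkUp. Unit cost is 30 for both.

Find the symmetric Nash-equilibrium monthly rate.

NetOne's profit: π = (P_{NetOne} − 30)(354 − 4P_{NetOne} + 3P_{LinkUp}).
∂π/∂P_{NetOne} = 474 − 8P_{NetOne} + 3P_{LinkUp} = 0 ⇒ P_{NetOne} = 59.25 + 0.375P_{LinkUp}.
By symmetry P_{LinkUp} = P_{NetOne}; substituting into the reaction function, 0.625P_{NetOne} = 59.25 and P_{NetOne} = 94.8.

94.8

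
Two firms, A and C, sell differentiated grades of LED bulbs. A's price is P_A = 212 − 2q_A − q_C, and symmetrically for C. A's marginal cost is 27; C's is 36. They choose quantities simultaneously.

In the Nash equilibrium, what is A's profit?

2827.52

Firm A's profit: π = q_A(212 − 2q_A − q_C) − 27q_A.
∂π/∂q_A = 185 − 4q_A − q_C = 0 ⇒ q_A = 46.25 − 0.25q_C.
Similarly q_C = 44 − 0.25q_A.
Plugging q_C into A's best response: q_A = 46.25 − 0.25(44 − 0.25q_A) ⇒ 0.9375q_A = 35.25, so q_A = 37.6.
Then q_C = 44 − 0.25·37.6 = 34.6.
P_A = 212 − 2·37.6 − 34.6 = 102.2.
Profit = (102.2 − 27)·37.6 = 2827.52.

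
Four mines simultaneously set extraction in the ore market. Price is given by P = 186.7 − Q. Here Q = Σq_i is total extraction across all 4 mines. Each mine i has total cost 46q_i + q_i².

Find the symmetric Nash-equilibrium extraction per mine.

A representative mine's profit is π_i = q_i(186.7 − Q) − 46q_i − q_i², with Q = q_i + Σ_{j≠i} q_j.
First-order condition: 140.7 − 4q_i − Σ_{j≠i} q_j = 0.
Imposing symmetry (q_j = q for all j) turns Σ_{j≠i} q_j into 3q, so 140.7 = 7q and q = 20.1.

20.1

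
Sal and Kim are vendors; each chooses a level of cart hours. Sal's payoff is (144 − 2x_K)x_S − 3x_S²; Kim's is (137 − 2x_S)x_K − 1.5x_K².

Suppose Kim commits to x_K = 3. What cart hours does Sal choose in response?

23

Expanding Sal's payoff: 144x_S − 2x_Kx_S − 3x_S².
∂π/∂x_S = 144 − 2x_K − 6x_S = 0, so x_S = 24 − (1/3)x_K.
At x_K = 3: x_S = 24 − (1/3)·3 = 23.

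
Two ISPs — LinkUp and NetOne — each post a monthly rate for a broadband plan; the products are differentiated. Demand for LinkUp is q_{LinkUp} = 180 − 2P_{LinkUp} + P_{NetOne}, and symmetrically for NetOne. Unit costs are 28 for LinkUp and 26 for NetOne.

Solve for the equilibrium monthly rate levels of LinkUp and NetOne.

LinkUp's profit: π = (P_{LinkUp} − 28)(180 − 2P_{LinkUp} + P_{NetOne}).
∂π/∂P_{LinkUp} = 236 − 4P_{LinkUp} + P_{NetOne} = 0 ⇒ P_{LinkUp} = 59 + 0.25P_{NetOne}.
Similarly P_{NetOne} = 58 + 0.25P_{LinkUp}.
Solving the two reaction functions simultaneously: (1 − (0.25)(0.25))P_{LinkUp} = 59 + 0.25·58, so 0.9375P_{LinkUp} = 73.5 and P_{LinkUp} = 78.4.
Then P_{NetOne} = 58 + 0.25·78.4 = 77.6.

78.4, 77.6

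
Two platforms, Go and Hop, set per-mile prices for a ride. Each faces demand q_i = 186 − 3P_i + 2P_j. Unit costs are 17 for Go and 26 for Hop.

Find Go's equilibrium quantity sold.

Go's profit: π = (P_{Go} − 17)(186 − 3P_{Go} + 2P_{Hop}).
∂π/∂P_{Go} = 237 − 6P_{Go} + 2P_{Hop} = 0 ⇒ P_{Go} = 39.5 + (1/3)P_{Hop}.
Similarly P_{Hop} = 44 + (1/3)P_{Go}.
Substituting the second reaction function into the first: P_{Go} = 39.5 + (1/3)(44 + (1/3)P_{Go}), which gives (8/9)P_{Go} = 325/6 ⇒ P_{Go} = 60.9375.
Then P_{Hop} = 44 + (1/3)·60.9375 = 64.3125.
q_{Go} = 186 − 3·60.9375 + 2·64.3125 = 131.8125.

131.8125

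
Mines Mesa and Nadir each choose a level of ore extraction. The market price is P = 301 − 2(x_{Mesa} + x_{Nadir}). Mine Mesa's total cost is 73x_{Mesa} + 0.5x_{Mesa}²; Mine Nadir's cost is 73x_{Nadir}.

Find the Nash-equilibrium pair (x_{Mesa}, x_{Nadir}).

28.5, 42.75

Mine Mesa's profit: π = x_{Mesa}(301 − 2(x_{Mesa} + x_{Nadir})) − 73x_{Mesa} − 0.5x_{Mesa}².
∂π/∂x_{Mesa} = 228 − 5x_{Mesa} − 2x_{Nadir} = 0, so x_{Mesa} = 45.6 − 0.4x_{Nadir}.
For Nadir: ∂π/∂x_{Nadir} = 228 − 4x_{Nadir} − 2x_{Mesa} = 0 ⇒ x_{Nadir} = 57 − 0.5x_{Mesa}.
Solving the two reaction functions simultaneously: (1 − (−0.4)(−0.5))x_{Mesa} = 45.6 − 0.4·57, so 0.8x_{Mesa} = 22.8 and x_{Mesa} = 28.5.
Then x_{Nadir} = 57 − 0.5·28.5 = 42.75.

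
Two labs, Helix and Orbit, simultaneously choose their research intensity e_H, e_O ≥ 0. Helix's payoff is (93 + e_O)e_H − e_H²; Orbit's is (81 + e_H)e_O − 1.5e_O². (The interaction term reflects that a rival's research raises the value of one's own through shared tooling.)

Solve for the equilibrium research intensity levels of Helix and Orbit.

72, 51

Expanding Helix's payoff: 93e_H + e_Oe_H − e_H².
∂π/∂e_H = 93 + e_O − 2e_H = 0, so e_H = 46.5 + 0.5e_O.
Likewise for Orbit: e_O = 27 + (1/3)e_H.
Plugging e_O into Helix's best response: e_H = 46.5 + 0.5(27 + (1/3)e_H) ⇒ (5/6)e_H = 60, so e_H = 72.
Then e_O = 27 + (1/3)·72 = 51.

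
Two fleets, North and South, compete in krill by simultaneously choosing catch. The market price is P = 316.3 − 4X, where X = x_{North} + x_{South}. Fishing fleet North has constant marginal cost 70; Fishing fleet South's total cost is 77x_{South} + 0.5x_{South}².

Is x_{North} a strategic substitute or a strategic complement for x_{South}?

Fishing fleet North's profit: π = x_{North}(316.3 − 4(x_{North} + x_{South})) − 70x_{North}.
∂π/∂x_{North} = 246.3 − 8x_{North} − 4x_{South} = 0, so x_{North} = 30.7875 − 0.5x_{South}.
The best-response slope dx_{North}/dx_{South} = −0.5 < 0: the reaction function is downward-sloping, so the choices are strategic substitutes.

strategic substitutes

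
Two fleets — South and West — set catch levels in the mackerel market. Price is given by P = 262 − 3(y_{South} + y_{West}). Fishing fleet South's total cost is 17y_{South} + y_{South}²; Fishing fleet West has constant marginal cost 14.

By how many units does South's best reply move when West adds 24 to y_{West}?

Fishing fleet South's profit: π = y_{South}(262 − 3(y_{South} + y_{West})) − 17y_{South} − y_{South}².
∂π/∂y_{South} = 245 − 8y_{South} − 3y_{West} = 0, so y_{South} = 30.625 − 0.375y_{West}.
The reaction-function slope is −0.375, so a 24-unit rise in y_{West} moves y_{South} by −0.375 × 24 = −9. South's best response falls — the actions are strategic substitutes.

-9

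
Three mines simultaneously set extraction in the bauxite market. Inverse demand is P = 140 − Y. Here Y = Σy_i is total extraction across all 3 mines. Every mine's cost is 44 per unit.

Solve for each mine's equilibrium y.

24

A representative mine's profit is π_i = y_i(140 − Y) − 44y_i, with Y = y_i + Σ_{j≠i} y_j.
First-order condition: 96 − 2y_i − Σ_{j≠i} y_j = 0.
In a symmetric equilibrium every mine chooses the same y, so Σ_{j≠i} y_j = 2y. The condition becomes 96 − 4y = 0, giving y = 96/4 = 24.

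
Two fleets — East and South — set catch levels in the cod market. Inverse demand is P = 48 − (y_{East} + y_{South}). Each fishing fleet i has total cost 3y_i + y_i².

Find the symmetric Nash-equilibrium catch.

Fishing fleet East's profit: π = y_{East}(48 − (y_{East} + y_{South})) − 3y_{East} − y_{East}².
∂π/∂y_{East} = 45 − 4y_{East} − y_{South} = 0, so y_{East} = 11.25 − 0.25y_{South}.
By symmetry y_{South} = y_{East}; substituting into the reaction function, 1.25y_{East} = 11.25 and y_{East} = 9.

9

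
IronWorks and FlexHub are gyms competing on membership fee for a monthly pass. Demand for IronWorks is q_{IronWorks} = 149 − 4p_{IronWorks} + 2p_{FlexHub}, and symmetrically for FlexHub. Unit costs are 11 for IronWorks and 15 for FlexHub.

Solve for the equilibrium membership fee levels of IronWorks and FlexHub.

32.7, 34.3

IronWorks's profit: π = (p_{IronWorks} − 11)(149 − 4p_{IronWorks} + 2p_{FlexHub}).
∂π/∂p_{IronWorks} = 193 − 8p_{IronWorks} + 2p_{FlexHub} = 0 ⇒ p_{IronWorks} = 24.125 + 0.25p_{FlexHub}.
Similarly p_{FlexHub} = 26.125 + 0.25p_{IronWorks}.
Solving the two reaction functions simultaneously: (1 − (0.25)(0.25))p_{IronWorks} = 24.125 + 0.25·26.125, so 0.9375p_{IronWorks} = 981/32 and p_{IronWorks} = 32.7.
Then p_{FlexHub} = 26.125 + 0.25·32.7 = 34.3.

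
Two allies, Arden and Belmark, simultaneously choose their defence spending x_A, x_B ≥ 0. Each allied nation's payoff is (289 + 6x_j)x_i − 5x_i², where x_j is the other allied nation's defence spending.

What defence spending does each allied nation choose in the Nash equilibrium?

72.25

Arden's payoff is (289 + 6x_B)x_A − 5x_A².
∂π/∂x_A = 289 + 6x_B − 10x_A = 0, so x_A = 28.9 + 0.6x_B.
The game is symmetric, so in equilibrium x_B = x_A: the reaction function gives 0.4x_A = 28.9, hence x_A = 72.25.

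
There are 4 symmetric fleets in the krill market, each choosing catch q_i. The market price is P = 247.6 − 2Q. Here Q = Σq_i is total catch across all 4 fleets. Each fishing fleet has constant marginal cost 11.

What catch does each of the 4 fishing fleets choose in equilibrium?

23.66

A representative fishing fleet's profit is π_i = q_i(247.6 − 2Q) − 11q_i, with Q = q_i + Σ_{j≠i} q_j.
First-order condition: 236.6 − 4q_i − 2Σ_{j≠i} q_j = 0.
Imposing symmetry (q_j = q for all j) turns Σ_{j≠i} q_j into 3q, so 236.6 = 10q and q = 23.66.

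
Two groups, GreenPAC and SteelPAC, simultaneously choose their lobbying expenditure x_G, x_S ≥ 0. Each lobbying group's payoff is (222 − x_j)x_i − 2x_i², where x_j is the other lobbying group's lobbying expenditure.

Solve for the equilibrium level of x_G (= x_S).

GreenPAC's payoff is (222 − x_S)x_G − 2x_G².
∂π/∂x_G = 222 − x_S − 4x_G = 0, so x_G = 55.5 − 0.25x_S.
By symmetry x_S = x_G; substituting into the reaction function, 1.25x_G = 55.5 and x_G = 44.4.

44.4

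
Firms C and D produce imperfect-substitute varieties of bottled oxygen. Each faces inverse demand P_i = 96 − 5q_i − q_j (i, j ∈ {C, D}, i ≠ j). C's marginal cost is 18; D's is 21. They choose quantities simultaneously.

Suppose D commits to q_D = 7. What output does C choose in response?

7.1

Firm C's profit: π = q_C(96 − 5q_C − q_D) − 18q_C.
∂π/∂q_C = 78 − 10q_C − q_D = 0 ⇒ q_C = 7.8 − 0.1q_D.
At q_D = 7: q_C = 7.8 − 0.1·7 = 7.1.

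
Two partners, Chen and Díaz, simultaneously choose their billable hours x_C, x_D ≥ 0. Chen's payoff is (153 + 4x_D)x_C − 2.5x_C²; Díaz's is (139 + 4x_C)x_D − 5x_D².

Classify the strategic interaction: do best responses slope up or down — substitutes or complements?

Expanding Chen's payoff: 153x_C + 4x_Dx_C − 2.5x_C².
∂π/∂x_C = 153 + 4x_D − 5x_C = 0, so x_C = 30.6 + 0.8x_D.
The best-response slope dx_C/dx_D = 0.8 > 0: the reaction function is upward-sloping, so the choices are strategic complements.

strategic complements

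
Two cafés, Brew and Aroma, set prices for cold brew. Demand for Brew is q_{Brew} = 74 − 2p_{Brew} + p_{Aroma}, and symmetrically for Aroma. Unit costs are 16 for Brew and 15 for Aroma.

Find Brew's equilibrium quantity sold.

38.4

Brew's profit: π = (p_{Brew} − 16)(74 − 2p_{Brew} + p_{Aroma}).
∂π/∂p_{Brew} = 106 − 4p_{Brew} + p_{Aroma} = 0 ⇒ p_{Brew} = 26.5 + 0.25p_{Aroma}.
Similarly p_{Aroma} = 26 + 0.25p_{Brew}.
Plugging p_{Aroma} into Brew's best response: p_{Brew} = 26.5 + 0.25(26 + 0.25p_{Brew}) ⇒ 0.9375p_{Brew} = 33, so p_{Brew} = 35.2.
Then p_{Aroma} = 26 + 0.25·35.2 = 34.8.
q_{Brew} = 74 − 2·35.2 + 34.8 = 38.4.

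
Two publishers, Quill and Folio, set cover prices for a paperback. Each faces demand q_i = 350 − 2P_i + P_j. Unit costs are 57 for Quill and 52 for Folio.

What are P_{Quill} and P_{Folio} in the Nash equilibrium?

154, 152

Quill's profit: π = (P_{Quill} − 57)(350 − 2P_{Quill} + P_{Folio}).
∂π/∂P_{Quill} = 464 − 4P_{Quill} + P_{Folio} = 0 ⇒ P_{Quill} = 116 + 0.25P_{Folio}.
Similarly P_{Folio} = 113.5 + 0.25P_{Quill}.
Plugging P_{Folio} into Quill's best response: P_{Quill} = 116 + 0.25(113.5 + 0.25P_{Quill}) ⇒ 0.9375P_{Quill} = 144.375, so P_{Quill} = 154.
Then P_{Folio} = 113.5 + 0.25·154 = 152.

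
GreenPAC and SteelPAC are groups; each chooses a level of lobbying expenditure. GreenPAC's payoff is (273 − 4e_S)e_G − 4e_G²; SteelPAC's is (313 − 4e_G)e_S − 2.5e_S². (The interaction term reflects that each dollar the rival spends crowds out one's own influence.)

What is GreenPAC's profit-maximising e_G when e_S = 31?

Expanding GreenPAC's payoff: 273e_G − 4e_Se_G − 4e_G².
∂π/∂e_G = 273 − 4e_S − 8e_G = 0, so e_G = 34.125 − 0.5e_S.
At e_S = 31: e_G = 34.125 − 0.5·31 = 18.625.

18.625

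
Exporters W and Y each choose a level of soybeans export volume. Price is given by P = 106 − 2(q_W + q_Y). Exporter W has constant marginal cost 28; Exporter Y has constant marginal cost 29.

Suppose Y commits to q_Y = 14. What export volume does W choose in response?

Exporter W's profit: π = q_W(106 − 2(q_W + q_Y)) − 28q_W.
∂π/∂q_W = 78 − 4q_W − 2q_Y = 0, so q_W = 19.5 − 0.5q_Y.
At q_Y = 14: q_W = 19.5 − 0.5·14 = 12.5.

12.5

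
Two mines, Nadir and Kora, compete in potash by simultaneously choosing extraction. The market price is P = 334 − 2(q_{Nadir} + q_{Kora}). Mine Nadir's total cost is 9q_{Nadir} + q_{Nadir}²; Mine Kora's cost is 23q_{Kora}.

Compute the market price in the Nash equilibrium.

Mine Nadir's profit: π = q_{Nadir}(334 − 2(q_{Nadir} + q_{Kora})) − 9q_{Nadir} − q_{Nadir}².
∂π/∂q_{Nadir} = 325 − 6q_{Nadir} − 2q_{Kora} = 0, so q_{Nadir} = 325/6 − (1/3)q_{Kora}.
For Kora: ∂π/∂q_{Kora} = 311 − 4q_{Kora} − 2q_{Nadir} = 0 ⇒ q_{Kora} = 77.75 − 0.5q_{Nadir}.
Plugging q_{Kora} into Nadir's best response: q_{Nadir} = 325/6 − (1/3)(77.75 − 0.5q_{Nadir}) ⇒ (5/6)q_{Nadir} = 28.25, so q_{Nadir} = 33.9.
Then q_{Kora} = 77.75 − 0.5·33.9 = 60.8.
Equilibrium price: P = 334 − 2·94.7 = 144.6.

144.6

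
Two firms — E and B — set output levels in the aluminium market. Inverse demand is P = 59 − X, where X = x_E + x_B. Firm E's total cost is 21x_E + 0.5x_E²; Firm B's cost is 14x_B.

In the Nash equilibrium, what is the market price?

Firm E's profit: π = x_E(59 − (x_E + x_B)) − 21x_E − 0.5x_E².
∂π/∂x_E = 38 − 3x_E − x_B = 0, so x_E = 38/3 − (1/3)x_B.
For B: ∂π/∂x_B = 45 − 2x_B − x_E = 0 ⇒ x_B = 22.5 − 0.5x_E.
Solving the two reaction functions simultaneously: (1 − (−1/3)(−0.5))x_E = 38/3 − (1/3)·22.5, so (5/6)x_E = 31/6 and x_E = 6.2.
Then x_B = 22.5 − 0.5·6.2 = 19.4.
Equilibrium price: P = 59 − 25.6 = 33.4.

33.4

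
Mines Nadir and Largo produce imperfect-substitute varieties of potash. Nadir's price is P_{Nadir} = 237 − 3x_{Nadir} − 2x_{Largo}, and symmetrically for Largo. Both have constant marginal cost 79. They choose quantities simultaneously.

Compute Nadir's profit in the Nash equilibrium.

1170.1875

Mine Nadir's profit: π = x_{Nadir}(237 − 3x_{Nadir} − 2x_{Largo}) − 79x_{Nadir}.
∂π/∂x_{Nadir} = 158 − 6x_{Nadir} − 2x_{Largo} = 0 ⇒ x_{Nadir} = 79/3 − (1/3)x_{Largo}.
Setting x_{Nadir} = x_{Largo} in the reaction function: x_{Nadir} = 79/3 − (1/3)x_{Nadir}, so x_{Nadir} = (79/3) / (4/3) = 19.75.
P_{Nadir} = 237 − 3·19.75 − 2·19.75 = 138.25.
Profit = (138.25 − 79)·19.75 = 1170.1875.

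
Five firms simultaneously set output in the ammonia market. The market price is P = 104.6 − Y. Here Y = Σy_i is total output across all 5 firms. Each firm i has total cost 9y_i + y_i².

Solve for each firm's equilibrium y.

11.95

A representative firm's profit is π_i = y_i(104.6 − Y) − 9y_i − y_i², with Y = y_i + Σ_{j≠i} y_j.
First-order condition: 95.6 − 4y_i − Σ_{j≠i} y_j = 0.
With identical firms, set every y_j = y: then 95.6 − 4y − 4y = 0, i.e. y = 95.6/8 = 11.95.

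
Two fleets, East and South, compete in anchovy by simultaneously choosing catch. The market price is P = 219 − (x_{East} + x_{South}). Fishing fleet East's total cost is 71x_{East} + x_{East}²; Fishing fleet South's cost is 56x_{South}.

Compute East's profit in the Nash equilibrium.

Fishing fleet East's profit: π = x_{East}(219 − (x_{East} + x_{South})) − 71x_{East} − x_{East}².
∂π/∂x_{East} = 148 − 4x_{East} − x_{South} = 0, so x_{East} = 37 − 0.25x_{South}.
For South: ∂π/∂x_{South} = 163 − 2x_{South} − x_{East} = 0 ⇒ x_{South} = 81.5 − 0.5x_{East}.
Solving the two reaction functions simultaneously: (1 − (−0.25)(−0.5))x_{East} = 37 − 0.25·81.5, so 0.875x_{East} = 16.625 and x_{East} = 19.
Then x_{South} = 81.5 − 0.5·19 = 72.
Price P = 219 − 91 = 128.
East's profit: (128 − 71)·19 − (19)² = 722.

722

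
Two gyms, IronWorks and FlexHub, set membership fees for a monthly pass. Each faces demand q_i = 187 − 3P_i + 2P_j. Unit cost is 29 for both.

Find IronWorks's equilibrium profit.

4680.75

IronWorks's profit: π = (P_{IronWorks} − 29)(187 − 3P_{IronWorks} + 2P_{FlexHub}).
∂π/∂P_{IronWorks} = 274 − 6P_{IronWorks} + 2P_{FlexHub} = 0 ⇒ P_{IronWorks} = 137/3 + (1/3)P_{FlexHub}.
By symmetry P_{FlexHub} = P_{IronWorks}; substituting into the reaction function, (2/3)P_{IronWorks} = 137/3 and P_{IronWorks} = 68.5.
q_{IronWorks} = 187 − 3·68.5 + 2·68.5 = 118.5.
Profit = (68.5 − 29)·118.5 = 4680.75.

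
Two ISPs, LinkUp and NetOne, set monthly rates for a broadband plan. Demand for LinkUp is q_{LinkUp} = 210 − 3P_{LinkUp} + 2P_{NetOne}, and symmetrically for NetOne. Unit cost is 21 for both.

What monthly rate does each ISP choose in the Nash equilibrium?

LinkUp's profit: π = (P_{LinkUp} − 21)(210 − 3P_{LinkUp} + 2P_{NetOne}).
∂π/∂P_{LinkUp} = 273 − 6P_{LinkUp} + 2P_{NetOne} = 0 ⇒ P_{LinkUp} = 45.5 + (1/3)P_{NetOne}.
By symmetry P_{NetOne} = P_{LinkUp}; substituting into the reaction function, (2/3)P_{LinkUp} = 45.5 and P_{LinkUp} = 68.25.

68.25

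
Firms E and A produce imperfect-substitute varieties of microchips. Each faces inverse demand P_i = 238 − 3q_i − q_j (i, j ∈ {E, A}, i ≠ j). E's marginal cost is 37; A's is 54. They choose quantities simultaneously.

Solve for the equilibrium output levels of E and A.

29.2, 25.8

Firm E's profit: π = q_E(238 − 3q_E − q_A) − 37q_E.
∂π/∂q_E = 201 − 6q_E − q_A = 0 ⇒ q_E = 33.5 − (1/6)q_A.
Similarly q_A = 92/3 − (1/6)q_E.
Plugging q_A into E's best response: q_E = 33.5 − (1/6)(92/3 − (1/6)q_E) ⇒ (35/36)q_E = 511/18, so q_E = 29.2.
Then q_A = 92/3 − (1/6)·29.2 = 25.8.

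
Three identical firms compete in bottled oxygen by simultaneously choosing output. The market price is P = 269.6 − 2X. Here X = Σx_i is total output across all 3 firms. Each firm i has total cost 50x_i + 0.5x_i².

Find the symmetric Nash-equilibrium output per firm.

A representative firm's profit is π_i = x_i(269.6 − 2X) − 50x_i − 0.5x_i², with X = x_i + Σ_{j≠i} x_j.
First-order condition: 219.6 − 5x_i − 2Σ_{j≠i} x_j = 0.
In a symmetric equilibrium every firm chooses the same x, so Σ_{j≠i} x_j = 2x. The condition becomes 219.6 − 9x = 0, giving x = 219.6/9 = 24.4.

24.4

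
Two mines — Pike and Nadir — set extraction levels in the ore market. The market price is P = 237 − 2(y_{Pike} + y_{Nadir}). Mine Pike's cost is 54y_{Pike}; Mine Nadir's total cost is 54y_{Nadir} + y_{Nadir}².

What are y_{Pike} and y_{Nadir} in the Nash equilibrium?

36.6, 18.3

Mine Pike's profit: π = y_{Pike}(237 − 2(y_{Pike} + y_{Nadir})) − 54y_{Pike}.
∂π/∂y_{Pike} = 183 − 4y_{Pike} − 2y_{Nadir} = 0, so y_{Pike} = 45.75 − 0.5y_{Nadir}.
For Nadir: ∂π/∂y_{Nadir} = 183 − 6y_{Nadir} − 2y_{Pike} = 0 ⇒ y_{Nadir} = 30.5 − (1/3)y_{Pike}.
Plugging y_{Nadir} into Pike's best response: y_{Pike} = 45.75 − 0.5(30.5 − (1/3)y_{Pike}) ⇒ (5/6)y_{Pike} = 30.5, so y_{Pike} = 36.6.
Then y_{Nadir} = 30.5 − (1/3)·36.6 = 18.3.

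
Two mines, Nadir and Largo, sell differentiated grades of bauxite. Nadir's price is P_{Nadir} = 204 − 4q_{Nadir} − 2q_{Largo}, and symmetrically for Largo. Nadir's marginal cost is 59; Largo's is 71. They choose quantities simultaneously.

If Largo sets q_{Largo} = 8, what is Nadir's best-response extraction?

Mine Nadir's profit: π = q_{Nadir}(204 − 4q_{Nadir} − 2q_{Largo}) − 59q_{Nadir}.
∂π/∂q_{Nadir} = 145 − 8q_{Nadir} − 2q_{Largo} = 0 ⇒ q_{Nadir} = 18.125 − 0.25q_{Largo}.
At q_{Largo} = 8: q_{Nadir} = 18.125 − 0.25·8 = 16.125.

16.125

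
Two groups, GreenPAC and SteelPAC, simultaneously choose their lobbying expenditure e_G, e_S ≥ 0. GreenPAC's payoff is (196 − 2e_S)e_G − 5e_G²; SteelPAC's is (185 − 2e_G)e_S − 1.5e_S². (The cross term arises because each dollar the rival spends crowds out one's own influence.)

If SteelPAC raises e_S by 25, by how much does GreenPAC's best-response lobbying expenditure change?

Expanding GreenPAC's payoff: 196e_G − 2e_Se_G − 5e_G².
∂π/∂e_G = 196 − 2e_S − 10e_G = 0, so e_G = 19.6 − 0.2e_S.
The reaction-function slope is −0.2, so a 25-unit rise in e_S moves e_G by −0.2 × 25 = −5. GreenPAC's best response falls — the actions are strategic substitutes.

-5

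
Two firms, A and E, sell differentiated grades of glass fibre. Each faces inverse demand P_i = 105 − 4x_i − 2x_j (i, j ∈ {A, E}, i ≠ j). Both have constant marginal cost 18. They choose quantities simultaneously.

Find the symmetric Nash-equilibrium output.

8.7

Firm A's profit: π = x_A(105 − 4x_A − 2x_E) − 18x_A.
∂π/∂x_A = 87 − 8x_A − 2x_E = 0 ⇒ x_A = 10.875 − 0.25x_E.
Setting x_A = x_E in the reaction function: x_A = 10.875 − 0.25x_A, so x_A = 10.875 / 1.25 = 8.7.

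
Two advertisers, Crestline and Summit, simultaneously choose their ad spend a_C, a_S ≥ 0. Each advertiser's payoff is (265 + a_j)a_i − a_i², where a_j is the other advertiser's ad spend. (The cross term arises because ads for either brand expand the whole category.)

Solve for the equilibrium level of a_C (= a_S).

265

Crestline's payoff is (265 + a_S)a_C − a_C².
∂π/∂a_C = 265 + a_S − 2a_C = 0, so a_C = 132.5 + 0.5a_S.
Setting a_C = a_S in the reaction function: a_C = 132.5 + 0.5a_C, so a_C = 132.5 / 0.5 = 265.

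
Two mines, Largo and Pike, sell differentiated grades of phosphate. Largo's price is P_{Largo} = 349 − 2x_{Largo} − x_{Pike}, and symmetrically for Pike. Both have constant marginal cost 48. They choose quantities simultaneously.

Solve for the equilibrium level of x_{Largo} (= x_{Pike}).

Mine Largo's profit: π = x_{Largo}(349 − 2x_{Largo} − x_{Pike}) − 48x_{Largo}.
∂π/∂x_{Largo} = 301 − 4x_{Largo} − x_{Pike} = 0 ⇒ x_{Largo} = 75.25 − 0.25x_{Pike}.
By symmetry x_{Pike} = x_{Largo}; substituting into the reaction function, 1.25x_{Largo} = 75.25 and x_{Largo} = 60.2.

60.2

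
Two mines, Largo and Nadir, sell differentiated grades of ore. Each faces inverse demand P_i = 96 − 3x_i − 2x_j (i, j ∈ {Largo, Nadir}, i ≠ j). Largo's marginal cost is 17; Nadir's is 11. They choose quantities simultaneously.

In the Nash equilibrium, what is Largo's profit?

270.75

Mine Largo's profit: π = x_{Largo}(96 − 3x_{Largo} − 2x_{Nadir}) − 17x_{Largo}.
∂π/∂x_{Largo} = 79 − 6x_{Largo} − 2x_{Nadir} = 0 ⇒ x_{Largo} = 79/6 − (1/3)x_{Nadir}.
Similarly x_{Nadir} = 85/6 − (1/3)x_{Largo}.
Solving the two reaction functions simultaneously: (1 − (−1/3)(−1/3))x_{Largo} = 79/6 − (1/3)·(85/6), so (8/9)x_{Largo} = 76/9 and x_{Largo} = 9.5.
Then x_{Nadir} = 85/6 − (1/3)·9.5 = 11.
P_{Largo} = 96 − 3·9.5 − 2·11 = 45.5.
Profit = (45.5 − 17)·9.5 = 270.75.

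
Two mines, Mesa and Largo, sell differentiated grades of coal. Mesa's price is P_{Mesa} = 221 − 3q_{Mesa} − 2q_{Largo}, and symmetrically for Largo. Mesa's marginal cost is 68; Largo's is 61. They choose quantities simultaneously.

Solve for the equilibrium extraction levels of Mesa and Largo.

18.6875, 20.4375

Mine Mesa's profit: π = q_{Mesa}(221 − 3q_{Mesa} − 2q_{Largo}) − 68q_{Mesa}.
∂π/∂q_{Mesa} = 153 − 6q_{Mesa} − 2q_{Largo} = 0 ⇒ q_{Mesa} = 25.5 − (1/3)q_{Largo}.
Similarly q_{Largo} = 80/3 − (1/3)q_{Mesa}.
Solving the two reaction functions simultaneously: (1 − (−1/3)(−1/3))q_{Mesa} = 25.5 − (1/3)·(80/3), so (8/9)q_{Mesa} = 299/18 and q_{Mesa} = 18.6875.
Then q_{Largo} = 80/3 − (1/3)·18.6875 = 20.4375.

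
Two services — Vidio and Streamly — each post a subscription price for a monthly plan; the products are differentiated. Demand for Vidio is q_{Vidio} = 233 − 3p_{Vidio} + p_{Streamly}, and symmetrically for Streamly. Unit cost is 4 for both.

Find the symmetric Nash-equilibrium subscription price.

49

Vidio's profit: π = (p_{Vidio} − 4)(233 − 3p_{Vidio} + p_{Streamly}).
∂π/∂p_{Vidio} = 245 − 6p_{Vidio} + p_{Streamly} = 0 ⇒ p_{Vidio} = 245/6 + (1/6)p_{Streamly}.
The game is symmetric, so in equilibrium p_{Streamly} = p_{Vidio}: the reaction function gives (5/6)p_{Vidio} = 245/6, hence p_{Vidio} = 49.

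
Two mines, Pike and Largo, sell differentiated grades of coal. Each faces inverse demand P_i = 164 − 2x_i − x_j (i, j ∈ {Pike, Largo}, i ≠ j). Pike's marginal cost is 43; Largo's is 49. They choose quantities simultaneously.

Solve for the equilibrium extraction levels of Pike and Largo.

Mine Pike's profit: π = x_{Pike}(164 − 2x_{Pike} − x_{Largo}) − 43x_{Pike}.
∂π/∂x_{Pike} = 121 − 4x_{Pike} − x_{Largo} = 0 ⇒ x_{Pike} = 30.25 − 0.25x_{Largo}.
Similarly x_{Largo} = 28.75 − 0.25x_{Pike}.
Plugging x_{Largo} into Pike's best response: x_{Pike} = 30.25 − 0.25(28.75 − 0.25x_{Pike}) ⇒ 0.9375x_{Pike} = 23.0625, so x_{Pike} = 24.6.
Then x_{Largo} = 28.75 − 0.25·24.6 = 22.6.

24.6, 22.6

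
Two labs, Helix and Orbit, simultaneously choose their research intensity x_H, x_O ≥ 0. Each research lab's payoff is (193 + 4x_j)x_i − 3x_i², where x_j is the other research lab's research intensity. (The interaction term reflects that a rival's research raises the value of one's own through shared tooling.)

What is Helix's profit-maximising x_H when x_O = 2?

Helix's payoff is (193 + 4x_O)x_H − 3x_H².
∂π/∂x_H = 193 + 4x_O − 6x_H = 0, so x_H = 193/6 + (2/3)x_O.
At x_O = 2: x_H = 193/6 + (2/3)·2 = 33.5.

33.5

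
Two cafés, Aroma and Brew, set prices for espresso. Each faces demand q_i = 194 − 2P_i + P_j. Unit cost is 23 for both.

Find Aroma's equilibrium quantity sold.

Aroma's profit: π = (P_{Aroma} − 23)(194 − 2P_{Aroma} + P_{Brew}).
∂π/∂P_{Aroma} = 240 − 4P_{Aroma} + P_{Brew} = 0 ⇒ P_{Aroma} = 60 + 0.25P_{Brew}.
The game is symmetric, so in equilibrium P_{Brew} = P_{Aroma}: the reaction function gives 0.75P_{Aroma} = 60, hence P_{Aroma} = 80.
q_{Aroma} = 194 − 2·80 + 80 = 114.

114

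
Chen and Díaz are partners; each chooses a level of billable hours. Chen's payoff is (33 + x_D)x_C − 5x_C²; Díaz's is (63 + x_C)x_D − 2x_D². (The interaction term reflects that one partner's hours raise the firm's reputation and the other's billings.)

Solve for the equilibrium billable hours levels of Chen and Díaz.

5, 17

Expanding Chen's payoff: 33x_C + x_Dx_C − 5x_C².
∂π/∂x_C = 33 + x_D − 10x_C = 0, so x_C = 3.3 + 0.1x_D.
Likewise for Díaz: x_D = 15.75 + 0.25x_C.
Solving the two reaction functions simultaneously: (1 − (0.1)(0.25))x_C = 3.3 + 0.1·15.75, so 0.975x_C = 4.875 and x_C = 5.
Then x_D = 15.75 + 0.25·5 = 17.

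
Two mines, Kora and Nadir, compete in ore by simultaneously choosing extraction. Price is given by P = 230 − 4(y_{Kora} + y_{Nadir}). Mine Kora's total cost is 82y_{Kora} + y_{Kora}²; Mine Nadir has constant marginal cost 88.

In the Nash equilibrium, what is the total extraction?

Mine Kora's profit: π = y_{Kora}(230 − 4(y_{Kora} + y_{Nadir})) − 82y_{Kora} − y_{Kora}².
∂π/∂y_{Kora} = 148 − 10y_{Kora} − 4y_{Nadir} = 0, so y_{Kora} = 14.8 − 0.4y_{Nadir}.
For Nadir: ∂π/∂y_{Nadir} = 142 − 8y_{Nadir} − 4y_{Kora} = 0 ⇒ y_{Nadir} = 17.75 − 0.5y_{Kora}.
Solving the two reaction functions simultaneously: (1 − (−0.4)(−0.5))y_{Kora} = 14.8 − 0.4·17.75, so 0.8y_{Kora} = 7.7 and y_{Kora} = 9.625.
Then y_{Nadir} = 17.75 − 0.5·9.625 = 12.9375.
Total extraction: 9.625 + 12.9375 = 22.5625.

22.5625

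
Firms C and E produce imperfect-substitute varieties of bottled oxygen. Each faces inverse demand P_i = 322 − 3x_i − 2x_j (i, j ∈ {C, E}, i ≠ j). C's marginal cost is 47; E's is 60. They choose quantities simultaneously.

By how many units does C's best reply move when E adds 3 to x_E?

-1

Firm C's profit: π = x_C(322 − 3x_C − 2x_E) − 47x_C.
∂π/∂x_C = 275 − 6x_C − 2x_E = 0 ⇒ x_C = 275/6 − (1/3)x_E.
The reaction-function slope is −1/3, so a 3-unit rise in x_E moves x_C by −1/3 × 3 = −1. C's best response falls — the actions are strategic substitutes.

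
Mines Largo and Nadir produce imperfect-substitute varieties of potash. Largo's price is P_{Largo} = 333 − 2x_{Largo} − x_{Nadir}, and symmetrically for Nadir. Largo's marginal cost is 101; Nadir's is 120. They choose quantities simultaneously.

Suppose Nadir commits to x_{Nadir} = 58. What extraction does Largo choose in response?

Mine Largo's profit: π = x_{Largo}(333 − 2x_{Largo} − x_{Nadir}) − 101x_{Largo}.
∂π/∂x_{Largo} = 232 − 4x_{Largo} − x_{Nadir} = 0 ⇒ x_{Largo} = 58 − 0.25x_{Nadir}.
At x_{Nadir} = 58: x_{Largo} = 58 − 0.25·58 = 43.5.

43.5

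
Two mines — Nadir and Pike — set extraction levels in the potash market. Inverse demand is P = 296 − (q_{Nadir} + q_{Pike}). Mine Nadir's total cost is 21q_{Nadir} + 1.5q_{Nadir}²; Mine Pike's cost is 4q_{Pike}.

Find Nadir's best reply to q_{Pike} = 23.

Mine Nadir's profit: π = q_{Nadir}(296 − (q_{Nadir} + q_{Pike})) − 21q_{Nadir} − 1.5q_{Nadir}².
∂π/∂q_{Nadir} = 275 − 5q_{Nadir} − q_{Pike} = 0, so q_{Nadir} = 55 − 0.2q_{Pike}.
At q_{Pike} = 23: q_{Nadir} = 55 − 0.2·23 = 50.4.

50.4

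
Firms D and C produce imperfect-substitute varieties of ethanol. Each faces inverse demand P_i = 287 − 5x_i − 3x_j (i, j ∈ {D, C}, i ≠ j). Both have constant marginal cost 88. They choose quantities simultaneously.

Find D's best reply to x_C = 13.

Firm D's profit: π = x_D(287 − 5x_D − 3x_C) − 88x_D.
∂π/∂x_D = 199 − 10x_D − 3x_C = 0 ⇒ x_D = 19.9 − 0.3x_C.
At x_C = 13: x_D = 19.9 − 0.3·13 = 16.

16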